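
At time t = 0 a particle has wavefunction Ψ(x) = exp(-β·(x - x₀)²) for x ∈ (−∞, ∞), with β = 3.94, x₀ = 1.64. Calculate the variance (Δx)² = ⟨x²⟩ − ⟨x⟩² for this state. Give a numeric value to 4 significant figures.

Compute ⟨x⟩ and ⟨x²⟩ separately, then (Δx)² = ⟨x²⟩ − ⟨x⟩².
Gaussian moments (u = x − x₀): ∫u^(2j)·e^(−2βu²) du = (2j−1)!!/(4β)^j · √(π/(2β)), odd powers integrate to 0; here √(π/(2β)) = 0.63141.
Normalization: ∫|Ψ|² dx = 0.63141.
⟨x⟩ = 1.6400 and ⟨x²⟩ = 2.7531.
(Δx)² = 2.7531 − (1.6400)² = 0.063452.

0.06345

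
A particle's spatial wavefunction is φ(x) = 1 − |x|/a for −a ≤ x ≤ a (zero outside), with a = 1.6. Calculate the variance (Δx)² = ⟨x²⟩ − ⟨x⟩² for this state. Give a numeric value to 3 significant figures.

0.256

Compute ⟨x⟩ and ⟨x²⟩ separately, then (Δx)² = ⟨x²⟩ − ⟨x⟩².
φ is even, so ∫ over [−a, a] = 2∫₀ᵃ with φ = 1 − x/a there: ∫₀ᵃ (1 − x/a)² dx = a/3, ∫₀ᵃ x²(1 − x/a)² dx = a³/30, ∫₀ᵃ x⁴(1 − x/a)² dx = a⁵/105.
Normalization: ∫|φ|² dx = 1.0667.
⟨x⟩ = 0.0000 and ⟨x²⟩ = 0.25600.
(Δx)² = 0.25600 − (0.0000)² = 0.25600.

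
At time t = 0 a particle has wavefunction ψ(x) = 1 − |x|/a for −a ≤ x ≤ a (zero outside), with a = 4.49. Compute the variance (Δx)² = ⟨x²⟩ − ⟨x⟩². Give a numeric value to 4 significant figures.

Compute ⟨x⟩ and ⟨x²⟩ separately, then (Δx)² = ⟨x²⟩ − ⟨x⟩².
ψ is even, so ∫ over [−a, a] = 2∫₀ᵃ with ψ = 1 − x/a there: ∫₀ᵃ (1 − x/a)² dx = a/3, ∫₀ᵃ x²(1 − x/a)² dx = a³/30, ∫₀ᵃ x⁴(1 − x/a)² dx = a⁵/105.
Normalization: ∫|ψ|² dx = 2.9933.
⟨x⟩ = 0.0000 and ⟨x²⟩ = 2.0160.
(Δx)² = 2.0160 − (0.0000)² = 2.0160.

2.016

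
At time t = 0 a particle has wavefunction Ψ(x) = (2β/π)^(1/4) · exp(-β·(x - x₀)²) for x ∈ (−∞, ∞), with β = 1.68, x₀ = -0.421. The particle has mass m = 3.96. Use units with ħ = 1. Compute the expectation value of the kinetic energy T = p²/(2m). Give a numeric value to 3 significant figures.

0.212

T = −(ħ²/2m) d²/dx², so ⟨T⟩ = −(ħ²/2m) ∫ Ψ*·Ψ'' dx; with m = 3.96.
Gaussian moments (u = x − x₀): ∫u^(2j)·e^(−2βu²) du = (2j−1)!!/(4β)^j · √(π/(2β)), odd powers integrate to 0; here √(π/(2β)) = 0.96695. Derivatives: d/dx e^(−βu²) = −2βu·e^(−βu²), d²/dx² e^(−βu²) = (4β²u² − 2β)·e^(−βu²).
⟨T⟩ = 0.21212.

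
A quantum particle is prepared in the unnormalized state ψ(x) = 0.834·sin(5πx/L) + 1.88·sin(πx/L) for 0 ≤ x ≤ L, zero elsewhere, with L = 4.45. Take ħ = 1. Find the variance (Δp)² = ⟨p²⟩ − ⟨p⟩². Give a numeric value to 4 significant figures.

Compute ⟨p⟩ and ⟨p²⟩ separately; (Δp)² = ⟨p²⟩ − ⟨p⟩².
d²/dx² sin(jπx/L) = −(jπ/L)²·sin(jπx/L); on 0 ≤ x ≤ L, ∫sin²(jπx/L) dx = L/2 and ∫sin(jπx/L)·sin(lπx/L) dx = 0 for j ≠ l, so only diagonal terms survive in ∫|ψ|² and ∫ψ·ψ″; ∫ψ·ψ′ dx = [ψ²/2] between the walls = 0.
Normalization: ∫|ψ|² dx = 9.4117.
⟨p⟩ = 0.0000 and ⟨p²⟩ = 2.4653.
(Δp)² = 2.4653 − (0.0000)² = 2.4653.

2.465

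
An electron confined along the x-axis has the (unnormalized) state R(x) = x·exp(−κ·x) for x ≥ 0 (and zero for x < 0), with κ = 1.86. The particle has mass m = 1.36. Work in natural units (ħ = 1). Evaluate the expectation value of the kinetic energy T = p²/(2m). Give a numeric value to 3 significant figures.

1.27

T = −(ħ²/2m) d²/dx², so ⟨T⟩ = −(ħ²/2m) ∫ R*·R'' dx / ∫|R|² dx; with m = 1.36.
Differentiate x·exp(−κ·x) with the product rule; every integrand then reduces to terms xʲ·e^(−2κx) on [0, ∞), with ∫₀^∞ xʲ·e^(−2κx) dx = j!/(2κ)^(j+1).
State is unnormalized: ∫|R|² dx = 0.038851, and ∫R*·(−ħ²/2m · R'') dx = 0.049415, so ⟨T⟩ = 0.049415 / 0.038851.
⟨T⟩ = 1.2719.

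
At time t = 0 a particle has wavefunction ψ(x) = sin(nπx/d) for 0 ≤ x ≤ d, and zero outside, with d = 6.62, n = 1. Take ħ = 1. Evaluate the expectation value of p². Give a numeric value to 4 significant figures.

p² ψ = −ħ² d²ψ/dx²; ⟨p²⟩ = −ħ² ∫ ψ*·ψ'' dx / ∫|ψ|² dx.
d/dx sin(nπx/d) = (nπ/d)·cos(nπx/d) and d²/dx² sin(nπx/d) = −(nπ/d)²·sin(nπx/d); on 0 ≤ x ≤ d, ∫sin²(nπx/d) dx = d/2 and ∫sin(nπx/d)·cos(nπx/d) dx = 0.
State is unnormalized: ∫|ψ|² dx = 3.3100, and ∫ψ*·(−ħ² ψ'') dx = 0.74544, so ⟨p²⟩ = 0.74544 / 3.3100.
⟨p²⟩ = 0.22521.

0.2252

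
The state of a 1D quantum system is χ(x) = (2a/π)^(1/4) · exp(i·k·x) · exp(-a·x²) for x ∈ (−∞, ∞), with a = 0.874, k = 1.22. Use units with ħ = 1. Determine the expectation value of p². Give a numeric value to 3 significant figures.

p² χ = −ħ² d²χ/dx²; ⟨p²⟩ = −ħ² ∫ χ*·χ'' dx.
Gaussian moments: ∫x^(2j)·e^(−2ax²) dx = (2j−1)!!/(4a)^j · √(π/(2a)), odd powers integrate to 0; here √(π/(2a)) = 1.3406. Derivatives: χ′ = (ik − 2ax)·χ, χ″ = ((ik − 2ax)² − 2a)·χ; the odd-in-x pieces drop out.
⟨p²⟩ = 2.3624.

2.36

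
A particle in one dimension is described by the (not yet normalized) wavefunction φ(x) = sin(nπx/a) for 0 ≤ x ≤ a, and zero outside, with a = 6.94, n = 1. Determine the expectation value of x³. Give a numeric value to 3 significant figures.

58.2

⟨x³⟩ = ∫ x³·|φ|² dx / ∫|φ|² dx (integrals over the domain).
With sin²θ = (1 − cos2θ)/2 on 0 ≤ x ≤ a: ∫sin²(nπx/a) dx = a/2, ∫x·sin²(nπx/a) dx = a²/4, ∫x²·sin²(nπx/a) dx = a³·(1/6 − 1/(4n²π²)); higher powers xᵏ the same way, integrating xᵏ·cos(2nπx/a) by parts.
State is unnormalized: ∫|φ|² dx = 3.4700, and ∫φ*·x³·φ dx = 201.83, so ⟨x³⟩ = 201.83 / 3.4700.
⟨x³⟩ = 58.163.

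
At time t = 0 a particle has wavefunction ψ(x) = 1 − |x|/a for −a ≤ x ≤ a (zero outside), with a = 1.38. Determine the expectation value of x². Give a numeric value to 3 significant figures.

0.190

⟨x²⟩ = ∫ x²·|ψ|² dx / ∫|ψ|² dx (integrals over the domain).
ψ is even, so ∫ over [−a, a] = 2∫₀ᵃ with ψ = 1 − x/a there: ∫₀ᵃ (1 − x/a)² dx = a/3, ∫₀ᵃ x²(1 − x/a)² dx = a³/30, ∫₀ᵃ x⁴(1 − x/a)² dx = a⁵/105.
State is unnormalized: ∫|ψ|² dx = 0.92000, and ∫ψ*·x²·ψ dx = 0.17520, so ⟨x²⟩ = 0.17520 / 0.92000.
⟨x²⟩ = 0.19044.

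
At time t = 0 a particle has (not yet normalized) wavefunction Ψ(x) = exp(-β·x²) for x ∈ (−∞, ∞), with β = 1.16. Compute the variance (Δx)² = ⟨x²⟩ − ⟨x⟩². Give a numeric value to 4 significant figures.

Compute ⟨x⟩ and ⟨x²⟩ separately, then (Δx)² = ⟨x²⟩ − ⟨x⟩².
Gaussian moments: ∫x^(2j)·e^(−2βx²) dx = (2j−1)!!/(4β)^j · √(π/(2β)), odd powers integrate to 0; here √(π/(2β)) = 1.1637.
Normalization: ∫|Ψ|² dx = 1.1637.
⟨x⟩ = 0.0000 and ⟨x²⟩ = 0.21552.
(Δx)² = 0.21552 − (0.0000)² = 0.21552.

0.2155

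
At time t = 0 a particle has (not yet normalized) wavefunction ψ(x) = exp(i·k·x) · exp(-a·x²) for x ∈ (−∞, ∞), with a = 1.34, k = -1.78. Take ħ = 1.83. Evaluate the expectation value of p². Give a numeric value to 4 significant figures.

15.10

p² ψ = −ħ² d²ψ/dx²; ⟨p²⟩ = −ħ² ∫ ψ*·ψ'' dx / ∫|ψ|² dx.
Gaussian moments: ∫x^(2j)·e^(−2ax²) dx = (2j−1)!!/(4a)^j · √(π/(2a)), odd powers integrate to 0; here √(π/(2a)) = 1.0827. Derivatives: ψ′ = (ik − 2ax)·ψ, ψ″ = ((ik − 2ax)² − 2a)·ψ; the odd-in-x pieces drop out.
State is unnormalized: ∫|ψ|² dx = 1.0827, and ∫ψ*·(−ħ² ψ'') dx = 16.347, so ⟨p²⟩ = 16.347 / 1.0827.
⟨p²⟩ = 15.098.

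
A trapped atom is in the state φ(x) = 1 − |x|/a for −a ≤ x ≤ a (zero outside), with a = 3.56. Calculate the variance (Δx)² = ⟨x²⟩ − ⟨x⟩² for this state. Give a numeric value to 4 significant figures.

Compute ⟨x⟩ and ⟨x²⟩ separately, then (Δx)² = ⟨x²⟩ − ⟨x⟩².
φ is even, so ∫ over [−a, a] = 2∫₀ᵃ with φ = 1 − x/a there: ∫₀ᵃ (1 − x/a)² dx = a/3, ∫₀ᵃ x²(1 − x/a)² dx = a³/30, ∫₀ᵃ x⁴(1 − x/a)² dx = a⁵/105.
Normalization: ∫|φ|² dx = 2.3733.
⟨x⟩ = 0.0000 and ⟨x²⟩ = 1.2674.
(Δx)² = 1.2674 − (0.0000)² = 1.2674.

1.267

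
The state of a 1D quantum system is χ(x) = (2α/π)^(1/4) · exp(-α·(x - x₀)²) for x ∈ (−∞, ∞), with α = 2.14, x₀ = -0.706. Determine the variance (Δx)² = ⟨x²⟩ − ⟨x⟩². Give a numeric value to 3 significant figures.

0.117

Compute ⟨x⟩ and ⟨x²⟩ separately, then (Δx)² = ⟨x²⟩ − ⟨x⟩².
Gaussian moments (u = x − x₀): ∫u^(2j)·e^(−2αu²) du = (2j−1)!!/(4α)^j · √(π/(2α)), odd powers integrate to 0; here √(π/(2α)) = 0.85675.
⟨x⟩ = -0.70600 and ⟨x²⟩ = 0.61526.
(Δx)² = 0.61526 − (-0.70600)² = 0.11682.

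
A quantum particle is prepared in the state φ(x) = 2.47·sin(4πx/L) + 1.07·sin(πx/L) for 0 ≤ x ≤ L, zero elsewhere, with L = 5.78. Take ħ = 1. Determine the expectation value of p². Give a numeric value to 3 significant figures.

p² φ = −ħ² d²φ/dx²; ⟨p²⟩ = −ħ² ∫ φ*·φ'' dx / ∫|φ|² dx.
d²/dx² sin(jπx/L) = −(jπ/L)²·sin(jπx/L); on 0 ≤ x ≤ L, ∫sin²(jπx/L) dx = L/2 and ∫sin(jπx/L)·sin(lπx/L) dx = 0 for j ≠ l, so only diagonal terms survive in ∫|φ|² and ∫φ·φ″; ∫φ·φ′ dx = [φ²/2] between the walls = 0.
State is unnormalized: ∫|φ|² dx = 20.940, and ∫φ*·(−ħ² φ'') dx = 84.318, so ⟨p²⟩ = 84.318 / 20.940.
⟨p²⟩ = 4.0266.

4.03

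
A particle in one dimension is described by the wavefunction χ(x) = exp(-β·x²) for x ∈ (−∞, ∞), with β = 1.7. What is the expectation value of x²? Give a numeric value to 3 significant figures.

⟨x²⟩ = ∫ x²·|χ|² dx / ∫|χ|² dx (integrals over the domain).
Gaussian moments: ∫x^(2j)·e^(−2βx²) dx = (2j−1)!!/(4β)^j · √(π/(2β)), odd powers integrate to 0; here √(π/(2β)) = 0.96125.
State is unnormalized: ∫|χ|² dx = 0.96125, and ∫χ*·x²·χ dx = 0.14136, so ⟨x²⟩ = 0.14136 / 0.96125.
⟨x²⟩ = 0.14706.

0.147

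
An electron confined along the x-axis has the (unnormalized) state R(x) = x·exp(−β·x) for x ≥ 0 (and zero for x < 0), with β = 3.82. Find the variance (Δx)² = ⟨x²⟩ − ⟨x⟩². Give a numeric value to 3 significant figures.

0.0514

Compute ⟨x⟩ and ⟨x²⟩ separately, then (Δx)² = ⟨x²⟩ − ⟨x⟩².
Every integrand reduces to terms xʲ·e^(−2βx) on [0, ∞); use ∫₀^∞ xʲ·e^(−2βx) dx = j!/(2β)^(j+1).
Normalization: ∫|R|² dx = 0.0044849.
⟨x⟩ = 0.39267 and ⟨x²⟩ = 0.20559.
(Δx)² = 0.20559 − (0.39267)² = 0.051397.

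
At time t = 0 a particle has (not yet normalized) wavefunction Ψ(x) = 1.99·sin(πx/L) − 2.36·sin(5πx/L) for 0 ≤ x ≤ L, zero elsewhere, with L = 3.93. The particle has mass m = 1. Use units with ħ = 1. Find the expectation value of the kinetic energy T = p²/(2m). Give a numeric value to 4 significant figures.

T = −(ħ²/2m) d²/dx², so ⟨T⟩ = −(ħ²/2m) ∫ Ψ*·Ψ'' dx / ∫|Ψ|² dx; with m = 1.
d²/dx² sin(jπx/L) = −(jπ/L)²·sin(jπx/L); on 0 ≤ x ≤ L, ∫sin²(jπx/L) dx = L/2 and ∫sin(jπx/L)·sin(lπx/L) dx = 0 for j ≠ l, so only diagonal terms survive in ∫|Ψ|² and ∫Ψ·Ψ″; ∫Ψ·Ψ′ dx = [Ψ²/2] between the walls = 0.
State is unnormalized: ∫|Ψ|² dx = 18.726, and ∫Ψ*·(−ħ²/2m · Ψ'') dx = 89.906, so ⟨T⟩ = 89.906 / 18.726.
⟨T⟩ = 4.8012.

4.801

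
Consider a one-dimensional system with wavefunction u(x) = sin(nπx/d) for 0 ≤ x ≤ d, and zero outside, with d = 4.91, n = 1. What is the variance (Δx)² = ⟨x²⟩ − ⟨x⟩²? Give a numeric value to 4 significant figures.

0.7877

Compute ⟨x⟩ and ⟨x²⟩ separately, then (Δx)² = ⟨x²⟩ − ⟨x⟩².
With sin²θ = (1 − cos2θ)/2 on 0 ≤ x ≤ d: ∫sin²(nπx/d) dx = d/2, ∫x·sin²(nπx/d) dx = d²/4, ∫x²·sin²(nπx/d) dx = d³·(1/6 − 1/(4n²π²)); higher powers xᵏ the same way, integrating xᵏ·cos(2nπx/d) by parts.
Normalization: ∫|u|² dx = 2.4550.
⟨x⟩ = 2.4550 and ⟨x²⟩ = 6.8147.
(Δx)² = 6.8147 − (2.4550)² = 0.78768.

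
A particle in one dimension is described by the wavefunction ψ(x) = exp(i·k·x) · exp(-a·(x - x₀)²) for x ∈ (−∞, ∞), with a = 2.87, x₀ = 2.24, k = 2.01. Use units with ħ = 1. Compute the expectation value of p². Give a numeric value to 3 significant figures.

6.91

p² ψ = −ħ² d²ψ/dx²; ⟨p²⟩ = −ħ² ∫ ψ*·ψ'' dx / ∫|ψ|² dx.
Gaussian moments (u = x − x₀): ∫u^(2j)·e^(−2au²) du = (2j−1)!!/(4a)^j · √(π/(2a)), odd powers integrate to 0; here √(π/(2a)) = 0.73981. Derivatives: ψ′ = (ik − 2au)·ψ, ψ″ = ((ik − 2au)² − 2a)·ψ; the odd-in-u pieces drop out.
State is unnormalized: ∫|ψ|² dx = 0.73981, and ∫ψ*·(−ħ² ψ'') dx = 5.1121, so ⟨p²⟩ = 5.1121 / 0.73981.
⟨p²⟩ = 6.9101.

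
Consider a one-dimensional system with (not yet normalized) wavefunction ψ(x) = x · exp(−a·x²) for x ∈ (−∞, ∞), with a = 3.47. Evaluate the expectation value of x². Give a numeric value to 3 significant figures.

0.216

⟨x²⟩ = ∫ x²·|ψ|² dx / ∫|ψ|² dx (integrals over the domain).
Expand each integrand as polynomial × e^(−2ax²) and use ∫x^(2j)·e^(−2ax²) dx = (2j−1)!!/(4a)^j · √(π/(2a)), odd powers → 0; here √(π/(2a)) = 0.67281.
State is unnormalized: ∫|ψ|² dx = 0.048474, and ∫ψ*·x²·ψ dx = 0.010477, so ⟨x²⟩ = 0.010477 / 0.048474.
⟨x²⟩ = 0.21614.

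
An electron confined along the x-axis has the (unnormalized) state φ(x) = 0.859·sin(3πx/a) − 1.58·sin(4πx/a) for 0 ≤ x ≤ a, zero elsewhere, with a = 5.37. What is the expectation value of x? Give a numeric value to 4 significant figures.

⟨x⟩ = ∫ x·|φ|² dx / ∫|φ|² dx (integrals over the domain).
On 0 ≤ x ≤ a (j ≠ l): ∫sin²(jπx/a) dx = a/2, ∫sin(jπx/a)·sin(lπx/a) dx = 0; diagonal moments ∫x·sin²(jπx/a) dx = a²/4, ∫x²·sin²(jπx/a) dx = a³·(1/6 − 1/(4j²π²)); cross terms ∫x·sin(jπx/a)·sin(lπx/a) dx = 0 for j + l even and −4jla²/(π²(j² − l²)²) for j + l odd, ∫x²·sin(jπx/a)·sin(lπx/a) dx = (−1)^(j+l)·4jla³/(π²(j² − l²)²); higher powers the same way via product-to-sum and parts.
State is unnormalized: ∫|φ|² dx = 8.6840, and ∫φ*·x·φ dx = 31.086, so ⟨x⟩ = 31.086 / 8.6840.
⟨x⟩ = 3.5796.

3.580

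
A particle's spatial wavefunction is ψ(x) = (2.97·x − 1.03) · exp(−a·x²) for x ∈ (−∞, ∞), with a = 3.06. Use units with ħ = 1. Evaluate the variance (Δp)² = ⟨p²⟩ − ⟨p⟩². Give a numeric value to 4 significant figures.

5.536

Compute ⟨p⟩ and ⟨p²⟩ separately; (Δp)² = ⟨p²⟩ − ⟨p⟩².
Expand each integrand as polynomial × e^(−2ax²) and use ∫x^(2j)·e^(−2ax²) dx = (2j−1)!!/(4a)^j · √(π/(2a)), odd powers → 0; here √(π/(2a)) = 0.71647. Differentiate with the product rule, d/dx e^(−ax²) = −2ax·e^(−ax²).
Normalization: ∫|ψ|² dx = 1.2764.
⟨p⟩ = 0.0000 and ⟨p²⟩ = 5.5356.
(Δp)² = 5.5356 − (0.0000)² = 5.5356.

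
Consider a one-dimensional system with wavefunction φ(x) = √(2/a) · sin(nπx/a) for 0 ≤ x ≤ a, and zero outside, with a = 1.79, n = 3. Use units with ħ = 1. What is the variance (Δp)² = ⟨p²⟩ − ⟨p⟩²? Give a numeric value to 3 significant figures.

Compute ⟨p⟩ and ⟨p²⟩ separately; (Δp)² = ⟨p²⟩ − ⟨p⟩².
d/dx sin(nπx/a) = (nπ/a)·cos(nπx/a) and d²/dx² sin(nπx/a) = −(nπ/a)²·sin(nπx/a); on 0 ≤ x ≤ a, ∫sin²(nπx/a) dx = a/2 and ∫sin(nπx/a)·cos(nπx/a) dx = 0.
⟨p⟩ = 0.0000 and ⟨p²⟩ = 27.723.
(Δp)² = 27.723 − (0.0000)² = 27.723.

27.7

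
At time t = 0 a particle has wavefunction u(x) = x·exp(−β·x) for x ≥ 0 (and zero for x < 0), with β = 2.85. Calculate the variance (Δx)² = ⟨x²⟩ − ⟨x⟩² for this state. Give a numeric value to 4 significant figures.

Compute ⟨x⟩ and ⟨x²⟩ separately, then (Δx)² = ⟨x²⟩ − ⟨x⟩².
Every integrand reduces to terms xʲ·e^(−2βx) on [0, ∞); use ∫₀^∞ xʲ·e^(−2βx) dx = j!/(2β)^(j+1).
Normalization: ∫|u|² dx = 0.010800.
⟨x⟩ = 0.52632 and ⟨x²⟩ = 0.36934.
(Δx)² = 0.36934 − (0.52632)² = 0.092336.

0.09234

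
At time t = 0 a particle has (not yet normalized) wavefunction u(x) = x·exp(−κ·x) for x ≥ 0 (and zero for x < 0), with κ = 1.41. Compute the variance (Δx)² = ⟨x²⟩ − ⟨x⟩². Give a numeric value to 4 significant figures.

0.3772

Compute ⟨x⟩ and ⟨x²⟩ separately, then (Δx)² = ⟨x²⟩ − ⟨x⟩².
Every integrand reduces to terms xʲ·e^(−2κx) on [0, ∞); use ∫₀^∞ xʲ·e^(−2κx) dx = j!/(2κ)^(j+1).
Normalization: ∫|u|² dx = 0.089183.
⟨x⟩ = 1.0638 and ⟨x²⟩ = 1.5090.
(Δx)² = 1.5090 − (1.0638)² = 0.37724.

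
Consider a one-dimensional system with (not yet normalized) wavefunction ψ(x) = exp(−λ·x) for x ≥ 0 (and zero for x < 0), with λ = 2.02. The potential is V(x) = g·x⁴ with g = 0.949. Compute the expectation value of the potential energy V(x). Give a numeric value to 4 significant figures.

⟨V⟩ = ∫ V(x)·|ψ|² dx / ∫|ψ|² dx.
Every integrand reduces to terms xʲ·e^(−2λx) on [0, ∞); use ∫₀^∞ xʲ·e^(−2λx) dx = j!/(2λ)^(j+1).
State is unnormalized: ∫|ψ|² dx = 0.24752, and ∫ψ*·V(x)·ψ dx = 0.021163, so ⟨V⟩ = 0.021163 / 0.24752.
⟨V⟩ = 0.085497.

0.08550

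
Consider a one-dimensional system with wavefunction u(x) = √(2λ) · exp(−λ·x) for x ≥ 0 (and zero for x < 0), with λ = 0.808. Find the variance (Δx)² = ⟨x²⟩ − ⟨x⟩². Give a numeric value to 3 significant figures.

Compute ⟨x⟩ and ⟨x²⟩ separately, then (Δx)² = ⟨x²⟩ − ⟨x⟩².
Every integrand reduces to terms xʲ·e^(−2λx) on [0, ∞); use ∫₀^∞ xʲ·e^(−2λx) dx = j!/(2λ)^(j+1).
⟨x⟩ = 0.61881 and ⟨x²⟩ = 0.76586.
(Δx)² = 0.76586 − (0.61881)² = 0.38293.

0.383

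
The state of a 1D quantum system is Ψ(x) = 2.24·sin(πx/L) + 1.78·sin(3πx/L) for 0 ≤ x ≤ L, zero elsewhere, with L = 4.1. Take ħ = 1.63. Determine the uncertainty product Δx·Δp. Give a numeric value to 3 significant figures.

Δx = √(⟨x²⟩−⟨x⟩²), Δp = √(⟨p²⟩−⟨p⟩²).
On 0 ≤ x ≤ L (j ≠ l): ∫sin²(jπx/L) dx = L/2, ∫sin(jπx/L)·sin(lπx/L) dx = 0; diagonal moments ∫x·sin²(jπx/L) dx = L²/4, ∫x²·sin²(jπx/L) dx = L³·(1/6 − 1/(4j²π²)); cross terms ∫x·sin(jπx/L)·sin(lπx/L) dx = 0 for j + l even and −4jlL²/(π²(j² − l²)²) for j + l odd, ∫x²·sin(jπx/L)·sin(lπx/L) dx = (−1)^(j+l)·4jlL³/(π²(j² − l²)²); higher powers the same way via product-to-sum and parts. d²/dx² sin(jπx/L) = −(jπ/L)²·sin(jπx/L); on 0 ≤ x ≤ L, ∫sin²(jπx/L) dx = L/2 and ∫sin(jπx/L)·sin(lπx/L) dx = 0 for j ≠ l, so only diagonal terms survive in ∫|Ψ|² and ∫Ψ·Ψ″; ∫Ψ·Ψ′ dx = [Ψ²/2] between the walls = 0.
Normalization: ∫|Ψ|² dx = 16.781.
⟨x⟩ = 2.0500, ⟨x²⟩ = 5.6669 ⇒ Δx = 1.2101.
⟨p⟩ = 0.0000, ⟨p²⟩ = 6.3901 ⇒ Δp = 2.5279.
Δx·Δp = 3.0591.

3.06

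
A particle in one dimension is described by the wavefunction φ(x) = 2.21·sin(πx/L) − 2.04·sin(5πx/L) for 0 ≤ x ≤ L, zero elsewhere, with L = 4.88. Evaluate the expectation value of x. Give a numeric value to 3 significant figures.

⟨x⟩ = ∫ x·|φ|² dx / ∫|φ|² dx (integrals over the domain).
On 0 ≤ x ≤ L (j ≠ l): ∫sin²(jπx/L) dx = L/2, ∫sin(jπx/L)·sin(lπx/L) dx = 0; diagonal moments ∫x·sin²(jπx/L) dx = L²/4, ∫x²·sin²(jπx/L) dx = L³·(1/6 − 1/(4j²π²)); cross terms ∫x·sin(jπx/L)·sin(lπx/L) dx = 0 for j + l even and −4jlL²/(π²(j² − l²)²) for j + l odd, ∫x²·sin(jπx/L)·sin(lπx/L) dx = (−1)^(j+l)·4jlL³/(π²(j² − l²)²); higher powers the same way via product-to-sum and parts.
State is unnormalized: ∫|φ|² dx = 22.072, and ∫φ*·x·φ dx = 53.854, so ⟨x⟩ = 53.854 / 22.072.
⟨x⟩ = 2.4400.

2.44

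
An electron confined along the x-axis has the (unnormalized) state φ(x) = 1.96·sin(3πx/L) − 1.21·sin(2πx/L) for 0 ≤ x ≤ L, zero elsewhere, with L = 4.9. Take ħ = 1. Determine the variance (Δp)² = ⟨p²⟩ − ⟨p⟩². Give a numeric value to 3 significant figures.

Compute ⟨p⟩ and ⟨p²⟩ separately; (Δp)² = ⟨p²⟩ − ⟨p⟩².
d²/dx² sin(jπx/L) = −(jπ/L)²·sin(jπx/L); on 0 ≤ x ≤ L, ∫sin²(jπx/L) dx = L/2 and ∫sin(jπx/L)·sin(lπx/L) dx = 0 for j ≠ l, so only diagonal terms survive in ∫|φ|² and ∫φ·φ″; ∫φ·φ′ dx = [φ²/2] between the walls = 0.
Normalization: ∫|φ|² dx = 12.999.
⟨p⟩ = 0.0000 and ⟨p²⟩ = 3.1324.
(Δp)² = 3.1324 − (0.0000)² = 3.1324.

3.13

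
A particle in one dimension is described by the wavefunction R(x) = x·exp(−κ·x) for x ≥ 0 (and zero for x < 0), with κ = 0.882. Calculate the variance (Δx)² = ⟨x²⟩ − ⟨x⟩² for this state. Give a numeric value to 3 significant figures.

Compute ⟨x⟩ and ⟨x²⟩ separately, then (Δx)² = ⟨x²⟩ − ⟨x⟩².
Every integrand reduces to terms xʲ·e^(−2κx) on [0, ∞); use ∫₀^∞ xʲ·e^(−2κx) dx = j!/(2κ)^(j+1).
Normalization: ∫|R|² dx = 0.36436.
⟨x⟩ = 1.7007 and ⟨x²⟩ = 3.8564.
(Δx)² = 3.8564 − (1.7007)² = 0.96410.

0.964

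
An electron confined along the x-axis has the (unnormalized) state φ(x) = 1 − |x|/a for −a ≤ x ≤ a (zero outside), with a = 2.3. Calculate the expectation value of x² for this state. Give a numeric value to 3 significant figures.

0.529

⟨x²⟩ = ∫ x²·|φ|² dx / ∫|φ|² dx (integrals over the domain).
φ is even, so ∫ over [−a, a] = 2∫₀ᵃ with φ = 1 − x/a there: ∫₀ᵃ (1 − x/a)² dx = a/3, ∫₀ᵃ x²(1 − x/a)² dx = a³/30, ∫₀ᵃ x⁴(1 − x/a)² dx = a⁵/105.
State is unnormalized: ∫|φ|² dx = 1.5333, and ∫φ*·x²·φ dx = 0.81113, so ⟨x²⟩ = 0.81113 / 1.5333.
⟨x²⟩ = 0.52900.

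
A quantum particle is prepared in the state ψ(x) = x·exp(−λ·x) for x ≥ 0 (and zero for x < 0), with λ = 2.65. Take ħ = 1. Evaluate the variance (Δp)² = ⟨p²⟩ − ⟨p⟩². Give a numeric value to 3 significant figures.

Compute ⟨p⟩ and ⟨p²⟩ separately; (Δp)² = ⟨p²⟩ − ⟨p⟩².
Differentiate x·exp(−λ·x) with the product rule; every integrand then reduces to terms xʲ·e^(−2λx) on [0, ∞), with ∫₀^∞ xʲ·e^(−2λx) dx = j!/(2λ)^(j+1).
Normalization: ∫|ψ|² dx = 0.013434.
⟨p⟩ = 0.0000 and ⟨p²⟩ = 7.0225.
(Δp)² = 7.0225 − (0.0000)² = 7.0225.

7.02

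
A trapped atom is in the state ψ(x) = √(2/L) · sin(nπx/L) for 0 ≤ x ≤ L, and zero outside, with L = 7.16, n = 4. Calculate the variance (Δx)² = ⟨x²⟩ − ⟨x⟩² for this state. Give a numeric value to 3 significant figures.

4.11

Compute ⟨x⟩ and ⟨x²⟩ separately, then (Δx)² = ⟨x²⟩ − ⟨x⟩².
With sin²θ = (1 − cos2θ)/2 on 0 ≤ x ≤ L: ∫sin²(nπx/L) dx = L/2, ∫x·sin²(nπx/L) dx = L²/4, ∫x²·sin²(nπx/L) dx = L³·(1/6 − 1/(4n²π²)); higher powers xᵏ the same way, integrating xᵏ·cos(2nπx/L) by parts.
⟨x⟩ = 3.5800 and ⟨x²⟩ = 16.926.
(Δx)² = 16.926 − (3.5800)² = 4.1098.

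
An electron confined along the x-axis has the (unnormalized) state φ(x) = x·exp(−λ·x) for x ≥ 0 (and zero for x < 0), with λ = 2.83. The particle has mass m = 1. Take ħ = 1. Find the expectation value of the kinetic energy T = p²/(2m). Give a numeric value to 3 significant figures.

T = −(ħ²/2m) d²/dx², so ⟨T⟩ = −(ħ²/2m) ∫ φ*·φ'' dx / ∫|φ|² dx; with m = 1.
Differentiate x·exp(−λ·x) with the product rule; every integrand then reduces to terms xʲ·e^(−2λx) on [0, ∞), with ∫₀^∞ xʲ·e^(−2λx) dx = j!/(2λ)^(j+1).
State is unnormalized: ∫|φ|² dx = 0.011030, and ∫φ*·(−ħ²/2m · φ'') dx = 0.044170, so ⟨T⟩ = 0.044170 / 0.011030.
⟨T⟩ = 4.0045.

4.00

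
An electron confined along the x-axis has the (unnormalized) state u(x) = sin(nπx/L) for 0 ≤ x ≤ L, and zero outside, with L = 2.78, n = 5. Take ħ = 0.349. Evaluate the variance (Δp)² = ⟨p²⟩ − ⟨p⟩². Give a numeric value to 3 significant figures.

3.89

Compute ⟨p⟩ and ⟨p²⟩ separately; (Δp)² = ⟨p²⟩ − ⟨p⟩².
d/dx sin(nπx/L) = (nπ/L)·cos(nπx/L) and d²/dx² sin(nπx/L) = −(nπ/L)²·sin(nπx/L); on 0 ≤ x ≤ L, ∫sin²(nπx/L) dx = L/2 and ∫sin(nπx/L)·cos(nπx/L) dx = 0.
Normalization: ∫|u|² dx = 1.3900.
⟨p⟩ = 0.0000 and ⟨p²⟩ = 3.8887.
(Δp)² = 3.8887 − (0.0000)² = 3.8887.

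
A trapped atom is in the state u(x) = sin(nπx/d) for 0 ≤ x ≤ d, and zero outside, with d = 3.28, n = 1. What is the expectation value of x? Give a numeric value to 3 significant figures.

1.64

⟨x⟩ = ∫ x·|u|² dx / ∫|u|² dx (integrals over the domain).
With sin²θ = (1 − cos2θ)/2 on 0 ≤ x ≤ d: ∫sin²(nπx/d) dx = d/2, ∫x·sin²(nπx/d) dx = d²/4, ∫x²·sin²(nπx/d) dx = d³·(1/6 − 1/(4n²π²)); higher powers xᵏ the same way, integrating xᵏ·cos(2nπx/d) by parts.
State is unnormalized: ∫|u|² dx = 1.6400, and ∫u*·x·u dx = 2.6896, so ⟨x⟩ = 2.6896 / 1.6400.
⟨x⟩ = 1.6400.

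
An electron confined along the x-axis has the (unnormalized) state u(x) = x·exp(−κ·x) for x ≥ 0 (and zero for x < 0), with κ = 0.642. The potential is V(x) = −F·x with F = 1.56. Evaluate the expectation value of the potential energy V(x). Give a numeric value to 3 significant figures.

-3.64

⟨V⟩ = ∫ V(x)·|u|² dx / ∫|u|² dx.
Every integrand reduces to terms xʲ·e^(−2κx) on [0, ∞); use ∫₀^∞ xʲ·e^(−2κx) dx = j!/(2κ)^(j+1).
State is unnormalized: ∫|u|² dx = 0.94479, and ∫u*·V(x)·u dx = -3.4436, so ⟨V⟩ = -3.4436 / 0.94479.
⟨V⟩ = -3.6449.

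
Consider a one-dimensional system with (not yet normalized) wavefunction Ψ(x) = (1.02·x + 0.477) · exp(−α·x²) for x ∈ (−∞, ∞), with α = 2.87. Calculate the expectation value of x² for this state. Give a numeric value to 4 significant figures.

0.1367

⟨x²⟩ = ∫ x²·|Ψ|² dx / ∫|Ψ|² dx (integrals over the domain).
Expand each integrand as polynomial × e^(−2αx²) and use ∫x^(2j)·e^(−2αx²) dx = (2j−1)!!/(4α)^j · √(π/(2α)), odd powers → 0; here √(π/(2α)) = 0.73981.
State is unnormalized: ∫|Ψ|² dx = 0.23537, and ∫Ψ*·x²·Ψ dx = 0.032184, so ⟨x²⟩ = 0.032184 / 0.23537.
⟨x²⟩ = 0.13673.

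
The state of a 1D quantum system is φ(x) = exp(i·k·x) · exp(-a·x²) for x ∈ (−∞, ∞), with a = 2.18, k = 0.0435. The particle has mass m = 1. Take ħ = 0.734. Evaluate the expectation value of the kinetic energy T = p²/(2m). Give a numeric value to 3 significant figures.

0.588

T = −(ħ²/2m) d²/dx², so ⟨T⟩ = −(ħ²/2m) ∫ φ*·φ'' dx / ∫|φ|² dx; with m = 1.
Gaussian moments: ∫x^(2j)·e^(−2ax²) dx = (2j−1)!!/(4a)^j · √(π/(2a)), odd powers integrate to 0; here √(π/(2a)) = 0.84885. Derivatives: φ′ = (ik − 2ax)·φ, φ″ = ((ik − 2ax)² − 2a)·φ; the odd-in-x pieces drop out.
State is unnormalized: ∫|φ|² dx = 0.84885, and ∫φ*·(−ħ²/2m · φ'') dx = 0.49892, so ⟨T⟩ = 0.49892 / 0.84885.
⟨T⟩ = 0.58775.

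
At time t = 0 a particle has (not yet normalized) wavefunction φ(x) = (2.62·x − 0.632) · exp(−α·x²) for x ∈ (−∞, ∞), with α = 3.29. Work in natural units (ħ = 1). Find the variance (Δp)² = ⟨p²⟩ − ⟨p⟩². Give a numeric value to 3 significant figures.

7.02

Compute ⟨p⟩ and ⟨p²⟩ separately; (Δp)² = ⟨p²⟩ − ⟨p⟩².
Expand each integrand as polynomial × e^(−2αx²) and use ∫x^(2j)·e^(−2αx²) dx = (2j−1)!!/(4α)^j · √(π/(2α)), odd powers → 0; here √(π/(2α)) = 0.69097. Differentiate with the product rule, d/dx e^(−αx²) = −2αx·e^(−αx²).
Normalization: ∫|φ|² dx = 0.63641.
⟨p⟩ = 0.0000 and ⟨p²⟩ = 7.0165.
(Δp)² = 7.0165 − (0.0000)² = 7.0165.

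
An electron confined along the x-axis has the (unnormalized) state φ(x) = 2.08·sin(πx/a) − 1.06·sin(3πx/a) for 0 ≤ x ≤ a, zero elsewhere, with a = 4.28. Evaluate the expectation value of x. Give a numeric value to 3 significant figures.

2.14

⟨x⟩ = ∫ x·|φ|² dx / ∫|φ|² dx (integrals over the domain).
On 0 ≤ x ≤ a (j ≠ l): ∫sin²(jπx/a) dx = a/2, ∫sin(jπx/a)·sin(lπx/a) dx = 0; diagonal moments ∫x·sin²(jπx/a) dx = a²/4, ∫x²·sin²(jπx/a) dx = a³·(1/6 − 1/(4j²π²)); cross terms ∫x·sin(jπx/a)·sin(lπx/a) dx = 0 for j + l even and −4jla²/(π²(j² − l²)²) for j + l odd, ∫x²·sin(jπx/a)·sin(lπx/a) dx = (−1)^(j+l)·4jla³/(π²(j² − l²)²); higher powers the same way via product-to-sum and parts.
State is unnormalized: ∫|φ|² dx = 11.663, and ∫φ*·x·φ dx = 24.959, so ⟨x⟩ = 24.959 / 11.663.
⟨x⟩ = 2.1400.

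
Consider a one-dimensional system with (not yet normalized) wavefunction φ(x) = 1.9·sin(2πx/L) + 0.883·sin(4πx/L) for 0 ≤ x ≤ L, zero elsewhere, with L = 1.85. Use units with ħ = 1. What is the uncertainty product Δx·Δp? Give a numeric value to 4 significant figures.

2.542

Δx = √(⟨x²⟩−⟨x⟩²), Δp = √(⟨p²⟩−⟨p⟩²).
On 0 ≤ x ≤ L (j ≠ l): ∫sin²(jπx/L) dx = L/2, ∫sin(jπx/L)·sin(lπx/L) dx = 0; diagonal moments ∫x·sin²(jπx/L) dx = L²/4, ∫x²·sin²(jπx/L) dx = L³·(1/6 − 1/(4j²π²)); cross terms ∫x·sin(jπx/L)·sin(lπx/L) dx = 0 for j + l even and −4jlL²/(π²(j² − l²)²) for j + l odd, ∫x²·sin(jπx/L)·sin(lπx/L) dx = (−1)^(j+l)·4jlL³/(π²(j² − l²)²); higher powers the same way via product-to-sum and parts. d²/dx² sin(jπx/L) = −(jπ/L)²·sin(jπx/L); on 0 ≤ x ≤ L, ∫sin²(jπx/L) dx = L/2 and ∫sin(jπx/L)·sin(lπx/L) dx = 0 for j ≠ l, so only diagonal terms survive in ∫|φ|² and ∫φ·φ″; ∫φ·φ′ dx = [φ²/2] between the walls = 0.
Normalization: ∫|φ|² dx = 4.0605.
⟨x⟩ = 0.92500, ⟨x²⟩ = 1.2211 ⇒ Δx = 0.60452.
⟨p⟩ = 0.0000, ⟨p²⟩ = 17.681 ⇒ Δp = 4.2049.
Δx·Δp = 2.5420.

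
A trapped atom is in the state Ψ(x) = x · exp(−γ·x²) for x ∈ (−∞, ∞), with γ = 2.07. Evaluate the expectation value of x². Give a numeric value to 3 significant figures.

0.362

⟨x²⟩ = ∫ x²·|Ψ|² dx / ∫|Ψ|² dx (integrals over the domain).
Expand each integrand as polynomial × e^(−2γx²) and use ∫x^(2j)·e^(−2γx²) dx = (2j−1)!!/(4γ)^j · √(π/(2γ)), odd powers → 0; here √(π/(2γ)) = 0.87111.
State is unnormalized: ∫|Ψ|² dx = 0.10521, and ∫Ψ*·x²·Ψ dx = 0.038118, so ⟨x²⟩ = 0.038118 / 0.10521.
⟨x²⟩ = 0.36232.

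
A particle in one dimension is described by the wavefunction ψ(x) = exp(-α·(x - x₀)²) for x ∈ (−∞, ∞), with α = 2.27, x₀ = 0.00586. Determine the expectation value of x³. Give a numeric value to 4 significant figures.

⟨x³⟩ = ∫ x³·|ψ|² dx / ∫|ψ|² dx (integrals over the domain).
Gaussian moments (u = x − x₀): ∫u^(2j)·e^(−2αu²) du = (2j−1)!!/(4α)^j · √(π/(2α)), odd powers integrate to 0; here √(π/(2α)) = 0.83185.
State is unnormalized: ∫|ψ|² dx = 0.83185, and ∫ψ*·x³·ψ dx = 0.0016107, so ⟨x³⟩ = 0.0016107 / 0.83185.
⟨x³⟩ = 0.0019363.

0.001936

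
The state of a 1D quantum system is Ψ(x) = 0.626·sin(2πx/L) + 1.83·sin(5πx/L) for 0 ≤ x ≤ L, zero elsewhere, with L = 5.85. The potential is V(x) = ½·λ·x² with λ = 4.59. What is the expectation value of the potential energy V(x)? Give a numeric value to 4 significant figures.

⟨V⟩ = ∫ V(x)·|Ψ|² dx / ∫|Ψ|² dx.
On 0 ≤ x ≤ L (j ≠ l): ∫sin²(jπx/L) dx = L/2, ∫sin(jπx/L)·sin(lπx/L) dx = 0; diagonal moments ∫x·sin²(jπx/L) dx = L²/4, ∫x²·sin²(jπx/L) dx = L³·(1/6 − 1/(4j²π²)); cross terms ∫x·sin(jπx/L)·sin(lπx/L) dx = 0 for j + l even and −4jlL²/(π²(j² − l²)²) for j + l odd, ∫x²·sin(jπx/L)·sin(lπx/L) dx = (−1)^(j+l)·4jlL³/(π²(j² − l²)²); higher powers the same way via product-to-sum and parts.
State is unnormalized: ∫|Ψ|² dx = 10.942, and ∫Ψ*·V(x)·Ψ dx = 274.08, so ⟨V⟩ = 274.08 / 10.942.
⟨V⟩ = 25.049.

25.05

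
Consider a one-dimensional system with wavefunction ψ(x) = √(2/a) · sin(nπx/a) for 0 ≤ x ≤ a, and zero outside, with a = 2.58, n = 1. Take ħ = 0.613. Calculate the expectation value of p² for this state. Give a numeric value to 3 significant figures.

p² ψ = −ħ² d²ψ/dx²; ⟨p²⟩ = −ħ² ∫ ψ*·ψ'' dx.
d/dx sin(nπx/a) = (nπ/a)·cos(nπx/a) and d²/dx² sin(nπx/a) = −(nπ/a)²·sin(nπx/a); on 0 ≤ x ≤ a, ∫sin²(nπx/a) dx = a/2 and ∫sin(nπx/a)·cos(nπx/a) dx = 0.
⟨p²⟩ = 0.55716.

0.557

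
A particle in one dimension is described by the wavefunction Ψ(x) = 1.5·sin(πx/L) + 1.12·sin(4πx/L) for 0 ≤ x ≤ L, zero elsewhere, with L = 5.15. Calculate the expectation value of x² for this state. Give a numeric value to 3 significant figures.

7.58

⟨x²⟩ = ∫ x²·|Ψ|² dx / ∫|Ψ|² dx (integrals over the domain).
On 0 ≤ x ≤ L (j ≠ l): ∫sin²(jπx/L) dx = L/2, ∫sin(jπx/L)·sin(lπx/L) dx = 0; diagonal moments ∫x·sin²(jπx/L) dx = L²/4, ∫x²·sin²(jπx/L) dx = L³·(1/6 − 1/(4j²π²)); cross terms ∫x·sin(jπx/L)·sin(lπx/L) dx = 0 for j + l even and −4jlL²/(π²(j² − l²)²) for j + l odd, ∫x²·sin(jπx/L)·sin(lπx/L) dx = (−1)^(j+l)·4jlL³/(π²(j² − l²)²); higher powers the same way via product-to-sum and parts.
State is unnormalized: ∫|Ψ|² dx = 9.0238, and ∫Ψ*·x²·Ψ dx = 68.415, so ⟨x²⟩ = 68.415 / 9.0238.
⟨x²⟩ = 7.5816.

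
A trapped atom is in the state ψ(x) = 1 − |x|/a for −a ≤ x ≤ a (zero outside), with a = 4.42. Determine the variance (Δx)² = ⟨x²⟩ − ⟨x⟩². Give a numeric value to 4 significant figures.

Compute ⟨x⟩ and ⟨x²⟩ separately, then (Δx)² = ⟨x²⟩ − ⟨x⟩².
ψ is even, so ∫ over [−a, a] = 2∫₀ᵃ with ψ = 1 − x/a there: ∫₀ᵃ (1 − x/a)² dx = a/3, ∫₀ᵃ x²(1 − x/a)² dx = a³/30, ∫₀ᵃ x⁴(1 − x/a)² dx = a⁵/105.
Normalization: ∫|ψ|² dx = 2.9467.
⟨x⟩ = 0.0000 and ⟨x²⟩ = 1.9536.
(Δx)² = 1.9536 − (0.0000)² = 1.9536.

1.954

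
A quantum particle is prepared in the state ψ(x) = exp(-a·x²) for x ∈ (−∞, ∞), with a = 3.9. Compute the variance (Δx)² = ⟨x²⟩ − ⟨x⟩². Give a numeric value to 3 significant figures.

Compute ⟨x⟩ and ⟨x²⟩ separately, then (Δx)² = ⟨x²⟩ − ⟨x⟩².
Gaussian moments: ∫x^(2j)·e^(−2ax²) dx = (2j−1)!!/(4a)^j · √(π/(2a)), odd powers integrate to 0; here √(π/(2a)) = 0.63464.
Normalization: ∫|ψ|² dx = 0.63464.
⟨x⟩ = 0.0000 and ⟨x²⟩ = 0.064103.
(Δx)² = 0.064103 − (0.0000)² = 0.064103.

0.0641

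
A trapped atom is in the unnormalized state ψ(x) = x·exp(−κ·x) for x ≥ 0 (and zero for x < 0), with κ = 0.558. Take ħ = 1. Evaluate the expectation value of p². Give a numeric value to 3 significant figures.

p² ψ = −ħ² d²ψ/dx²; ⟨p²⟩ = −ħ² ∫ ψ*·ψ'' dx / ∫|ψ|² dx.
Differentiate x·exp(−κ·x) with the product rule; every integrand then reduces to terms xʲ·e^(−2κx) on [0, ∞), with ∫₀^∞ xʲ·e^(−2κx) dx = j!/(2κ)^(j+1).
State is unnormalized: ∫|ψ|² dx = 1.4389, and ∫ψ*·(−ħ² ψ'') dx = 0.44803, so ⟨p²⟩ = 0.44803 / 1.4389.
⟨p²⟩ = 0.31136.

0.311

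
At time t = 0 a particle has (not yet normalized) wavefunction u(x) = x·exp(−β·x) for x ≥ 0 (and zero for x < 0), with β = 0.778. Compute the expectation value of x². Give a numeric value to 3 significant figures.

4.96

⟨x²⟩ = ∫ x²·|u|² dx / ∫|u|² dx (integrals over the domain).
Every integrand reduces to terms xʲ·e^(−2βx) on [0, ∞); use ∫₀^∞ xʲ·e^(−2βx) dx = j!/(2β)^(j+1).
State is unnormalized: ∫|u|² dx = 0.53089, and ∫u*·x²·u dx = 2.6313, so ⟨x²⟩ = 2.6313 / 0.53089.
⟨x²⟩ = 4.9564.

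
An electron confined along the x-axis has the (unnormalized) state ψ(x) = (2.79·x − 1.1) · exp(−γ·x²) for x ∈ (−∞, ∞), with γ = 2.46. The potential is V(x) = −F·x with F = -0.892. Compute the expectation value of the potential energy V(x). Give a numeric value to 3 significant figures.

⟨V⟩ = ∫ V(x)·|ψ|² dx / ∫|ψ|² dx.
Expand each integrand as polynomial × e^(−2γx²) and use ∫x^(2j)·e^(−2γx²) dx = (2j−1)!!/(4γ)^j · √(π/(2γ)), odd powers → 0; here √(π/(2γ)) = 0.79908.
State is unnormalized: ∫|ψ|² dx = 1.5990, and ∫ψ*·V(x)·ψ dx = -0.44462, so ⟨V⟩ = -0.44462 / 1.5990.
⟨V⟩ = -0.27806.

-0.278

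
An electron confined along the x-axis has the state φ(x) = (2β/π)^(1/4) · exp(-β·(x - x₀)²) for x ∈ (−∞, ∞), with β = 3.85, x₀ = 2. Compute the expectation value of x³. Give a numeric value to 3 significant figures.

8.39

⟨x³⟩ = ∫ x³·|φ|² dx (integrals over the domain).
Gaussian moments (u = x − x₀): ∫u^(2j)·e^(−2βu²) du = (2j−1)!!/(4β)^j · √(π/(2β)), odd powers integrate to 0; here √(π/(2β)) = 0.63875.
⟨x³⟩ = 8.3896.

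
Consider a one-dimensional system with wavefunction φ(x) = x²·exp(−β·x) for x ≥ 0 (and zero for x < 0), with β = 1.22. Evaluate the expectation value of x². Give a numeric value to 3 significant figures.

5.04

⟨x²⟩ = ∫ x²·|φ|² dx / ∫|φ|² dx (integrals over the domain).
Every integrand reduces to terms xʲ·e^(−2βx) on [0, ∞); use ∫₀^∞ xʲ·e^(−2βx) dx = j!/(2β)^(j+1).
State is unnormalized: ∫|φ|² dx = 0.27750, and ∫φ*·x²·φ dx = 1.3983, so ⟨x²⟩ = 1.3983 / 0.27750.
⟨x²⟩ = 5.0390.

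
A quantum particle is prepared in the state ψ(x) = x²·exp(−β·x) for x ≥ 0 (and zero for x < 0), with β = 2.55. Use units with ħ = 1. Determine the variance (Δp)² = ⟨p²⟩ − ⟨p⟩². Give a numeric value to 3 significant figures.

Compute ⟨p⟩ and ⟨p²⟩ separately; (Δp)² = ⟨p²⟩ − ⟨p⟩².
Differentiate x²·exp(−β·x) with the product rule; every integrand then reduces to terms xʲ·e^(−2βx) on [0, ∞), with ∫₀^∞ xʲ·e^(−2βx) dx = j!/(2β)^(j+1).
Normalization: ∫|ψ|² dx = 0.0069560.
⟨p⟩ = 0.0000 and ⟨p²⟩ = 2.1675.
(Δp)² = 2.1675 − (0.0000)² = 2.1675.

2.17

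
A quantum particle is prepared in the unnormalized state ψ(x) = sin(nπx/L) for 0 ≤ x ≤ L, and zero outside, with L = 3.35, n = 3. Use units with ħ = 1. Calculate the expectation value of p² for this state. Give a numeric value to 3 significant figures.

p² ψ = −ħ² d²ψ/dx²; ⟨p²⟩ = −ħ² ∫ ψ*·ψ'' dx / ∫|ψ|² dx.
d/dx sin(nπx/L) = (nπ/L)·cos(nπx/L) and d²/dx² sin(nπx/L) = −(nπ/L)²·sin(nπx/L); on 0 ≤ x ≤ L, ∫sin²(nπx/L) dx = L/2 and ∫sin(nπx/L)·cos(nπx/L) dx = 0.
State is unnormalized: ∫|ψ|² dx = 1.6750, and ∫ψ*·(−ħ² ψ'') dx = 13.258, so ⟨p²⟩ = 13.258 / 1.6750.
⟨p²⟩ = 7.9150.

7.92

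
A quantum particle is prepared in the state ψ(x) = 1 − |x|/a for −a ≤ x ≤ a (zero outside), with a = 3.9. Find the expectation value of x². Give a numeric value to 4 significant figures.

⟨x²⟩ = ∫ x²·|ψ|² dx / ∫|ψ|² dx (integrals over the domain).
ψ is even, so ∫ over [−a, a] = 2∫₀ᵃ with ψ = 1 − x/a there: ∫₀ᵃ (1 − x/a)² dx = a/3, ∫₀ᵃ x²(1 − x/a)² dx = a³/30, ∫₀ᵃ x⁴(1 − x/a)² dx = a⁵/105.
State is unnormalized: ∫|ψ|² dx = 2.6000, and ∫ψ*·x²·ψ dx = 3.9546, so ⟨x²⟩ = 3.9546 / 2.6000.
⟨x²⟩ = 1.5210.

1.521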